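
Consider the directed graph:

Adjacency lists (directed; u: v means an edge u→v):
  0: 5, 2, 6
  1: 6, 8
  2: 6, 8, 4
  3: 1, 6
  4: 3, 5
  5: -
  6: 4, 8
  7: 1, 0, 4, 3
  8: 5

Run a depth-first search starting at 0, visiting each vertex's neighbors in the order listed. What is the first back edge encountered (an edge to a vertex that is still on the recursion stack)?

DFS from 0 (visiting each vertex's neighbors in the order listed); mark gray on enter, black on exit:
0 gray
  5 gray
  5 black
  2 gray
    6 gray
      4 gray
        3 gray
          1 gray
            1→6: 6 is gray → back edge
First back edge: 1 → 6.

1→6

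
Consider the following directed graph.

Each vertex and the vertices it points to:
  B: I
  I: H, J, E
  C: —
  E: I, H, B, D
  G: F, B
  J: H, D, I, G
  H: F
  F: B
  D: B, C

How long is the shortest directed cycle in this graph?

For each vertex v, BFS finds the shortest path from v back to v.
The shortest such closed walk is I → J → I, length 2.

2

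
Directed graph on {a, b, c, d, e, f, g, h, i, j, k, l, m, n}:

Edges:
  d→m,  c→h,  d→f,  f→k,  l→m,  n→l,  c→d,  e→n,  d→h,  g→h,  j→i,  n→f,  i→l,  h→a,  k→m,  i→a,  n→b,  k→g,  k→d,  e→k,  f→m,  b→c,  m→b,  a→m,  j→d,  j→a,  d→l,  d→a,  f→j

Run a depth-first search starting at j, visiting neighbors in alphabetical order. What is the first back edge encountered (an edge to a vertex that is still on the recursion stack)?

d->a

DFS from j (visiting neighbors in alphabetical order); mark gray on enter, black on exit:
j gray
  a gray
    m gray
      b gray
        c gray
          d gray
            d→a: a is gray → back edge
First back edge: d → a.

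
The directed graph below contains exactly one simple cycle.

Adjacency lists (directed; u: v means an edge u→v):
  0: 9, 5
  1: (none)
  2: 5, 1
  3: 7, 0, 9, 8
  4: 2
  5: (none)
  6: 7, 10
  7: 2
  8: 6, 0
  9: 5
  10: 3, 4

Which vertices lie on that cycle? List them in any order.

3, 6, 8, 10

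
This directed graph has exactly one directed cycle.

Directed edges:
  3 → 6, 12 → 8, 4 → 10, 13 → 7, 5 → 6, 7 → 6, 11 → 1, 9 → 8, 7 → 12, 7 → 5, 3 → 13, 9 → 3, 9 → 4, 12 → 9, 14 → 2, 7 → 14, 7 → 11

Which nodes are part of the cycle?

3, 7, 9, 12, 13

DFS with gray/black marking from 7:
7 gray
  14 gray
    2 gray
    2 black
  14 black
  11 gray
    1 gray
    1 black
  11 black
  5 gray
    6 gray
    6 black
  5 black
  12 gray
    9 gray
      4 gray
        10 gray
        10 black
      4 black
      8 gray
      8 black
      3 gray
        13 gray
          13→7: 7 is gray → back edge
Back edge closes the cycle 7 → 12 → 9 → 3 → 13 → 7; its vertices are {3, 7, 9, 12, 13}.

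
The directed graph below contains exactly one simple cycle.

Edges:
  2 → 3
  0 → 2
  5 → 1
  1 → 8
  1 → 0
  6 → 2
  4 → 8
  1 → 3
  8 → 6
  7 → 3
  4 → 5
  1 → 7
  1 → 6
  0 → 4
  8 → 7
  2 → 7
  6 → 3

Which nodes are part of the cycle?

0, 1, 4, 5

DFS with gray/black marking from 4:
4 gray
  8 gray
    6 gray
      2 gray
        3 gray
        3 black
        7 gray
          7→3: 3 black — skip
        7 black
      2 black
      6→3: 3 black — skip
    6 black
    8→7: 7 black — skip
  8 black
  5 gray
    1 gray
      0 gray
        0→4: 4 is gray → back edge
Back edge closes the cycle 4 → 5 → 1 → 0 → 4; its vertices are {0, 1, 4, 5}.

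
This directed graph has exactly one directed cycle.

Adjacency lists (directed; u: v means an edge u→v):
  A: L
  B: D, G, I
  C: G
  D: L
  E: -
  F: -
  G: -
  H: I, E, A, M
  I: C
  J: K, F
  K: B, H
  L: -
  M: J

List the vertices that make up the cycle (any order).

H, J, K, M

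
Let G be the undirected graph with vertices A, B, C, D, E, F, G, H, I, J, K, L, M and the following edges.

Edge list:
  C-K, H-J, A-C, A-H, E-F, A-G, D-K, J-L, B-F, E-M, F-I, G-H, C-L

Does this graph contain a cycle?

Yes

DFS, tracking each vertex's parent; an edge to a visited non-parent vertex closes a cycle.
Start from J:
visit J (parent –)
  visit L (parent J)
    visit C (parent L)
      visit A (parent C)
        visit H (parent A)
          H–A: parent, skip
          H–J: J visited and ≠ parent → cycle
Cycle: J – L – C – A – H – J.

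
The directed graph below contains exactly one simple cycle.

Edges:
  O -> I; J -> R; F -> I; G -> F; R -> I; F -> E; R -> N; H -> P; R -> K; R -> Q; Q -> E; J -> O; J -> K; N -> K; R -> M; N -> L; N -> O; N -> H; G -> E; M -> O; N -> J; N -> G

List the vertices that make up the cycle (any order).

J, N, R

DFS with gray/black marking from R:
R gray
  I gray
  I black
  M gray
    O gray
      O→I: I black — skip
    O black
  M black
  Q gray
    E gray
    E black
  Q black
  K gray
  K black
  N gray
    G gray
      G→E: E black — skip
      F gray
        F→I: I black — skip
        F→E: E black — skip
      F black
    G black
    N→K: K black — skip
    H gray
      P gray
      P black
    H black
    L gray
    L black
    J gray
      J→K: K black — skip
      J→O: O black — skip
      J→R: R is gray → back edge
Back edge closes the cycle R → N → J → R; its vertices are {J, N, R}.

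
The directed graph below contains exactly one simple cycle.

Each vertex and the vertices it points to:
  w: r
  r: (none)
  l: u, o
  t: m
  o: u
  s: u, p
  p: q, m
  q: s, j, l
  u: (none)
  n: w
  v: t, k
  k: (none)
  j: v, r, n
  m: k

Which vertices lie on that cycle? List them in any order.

p, q, s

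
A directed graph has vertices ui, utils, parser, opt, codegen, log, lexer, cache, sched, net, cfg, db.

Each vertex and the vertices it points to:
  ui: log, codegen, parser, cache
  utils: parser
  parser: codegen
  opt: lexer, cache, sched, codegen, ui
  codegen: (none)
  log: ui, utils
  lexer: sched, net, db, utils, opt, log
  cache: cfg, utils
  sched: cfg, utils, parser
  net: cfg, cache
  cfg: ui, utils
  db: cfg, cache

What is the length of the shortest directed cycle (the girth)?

For each vertex v, BFS finds the shortest path from v back to v.
The shortest such closed walk is lexer → opt → lexer, length 2.

2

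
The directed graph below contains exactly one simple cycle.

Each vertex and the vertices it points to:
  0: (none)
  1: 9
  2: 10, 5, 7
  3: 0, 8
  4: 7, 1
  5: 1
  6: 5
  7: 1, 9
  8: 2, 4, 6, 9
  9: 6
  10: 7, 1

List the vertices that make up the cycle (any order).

DFS with gray/black marking from 6:
6 gray
  5 gray
    1 gray
      9 gray
        9→6: 6 is gray → back edge
Back edge closes the cycle 6 → 5 → 1 → 9 → 6; its vertices are {1, 5, 6, 9}.

1, 5, 6, 9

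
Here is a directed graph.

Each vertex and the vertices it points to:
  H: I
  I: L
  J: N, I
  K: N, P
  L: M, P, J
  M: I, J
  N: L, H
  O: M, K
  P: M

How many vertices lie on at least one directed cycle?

A vertex is on a directed cycle iff it belongs to a strongly connected component of size ≥ 2 (or has a self-loop).
The vertices on cycles are {H, I, J, L, M, N, P} — 7 in total.

7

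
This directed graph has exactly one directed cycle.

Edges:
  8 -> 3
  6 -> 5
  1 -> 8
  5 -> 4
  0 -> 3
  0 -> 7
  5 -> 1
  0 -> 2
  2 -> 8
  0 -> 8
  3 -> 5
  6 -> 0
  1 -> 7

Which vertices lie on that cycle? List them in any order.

DFS with gray/black marking from 5:
5 gray
  1 gray
    7 gray
    7 black
    8 gray
      3 gray
        3→5: 5 is gray → back edge
Back edge closes the cycle 5 → 1 → 8 → 3 → 5; its vertices are {1, 3, 5, 8}.

1, 3, 5, 8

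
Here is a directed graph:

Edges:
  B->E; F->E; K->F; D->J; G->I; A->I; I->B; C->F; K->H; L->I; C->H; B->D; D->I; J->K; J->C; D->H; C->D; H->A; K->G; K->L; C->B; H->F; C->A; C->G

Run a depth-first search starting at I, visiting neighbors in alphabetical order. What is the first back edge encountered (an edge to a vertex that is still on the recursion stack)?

A→I

DFS from I (visiting neighbors in alphabetical order); mark gray on enter, black on exit:
I gray
  B gray
    D gray
      H gray
        A gray
          A→I: I is gray → back edge
First back edge: A → I.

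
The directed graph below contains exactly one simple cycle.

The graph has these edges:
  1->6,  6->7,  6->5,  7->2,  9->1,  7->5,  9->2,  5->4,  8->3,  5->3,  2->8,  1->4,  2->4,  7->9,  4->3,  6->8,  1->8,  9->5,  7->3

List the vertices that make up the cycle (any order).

1, 6, 7, 9

DFS with gray/black marking from 9:
9 gray
  2 gray
    8 gray
      3 gray
      3 black
    8 black
    4 gray
      4→3: 3 black — skip
    4 black
  2 black
  1 gray
    1→8: 8 black — skip
    6 gray
      6→8: 8 black — skip
      7 gray
        7→3: 3 black — skip
        5 gray
          5→3: 3 black — skip
          5→4: 4 black — skip
        5 black
        7→2: 2 black — skip
        7→9: 9 is gray → back edge
Back edge closes the cycle 9 → 1 → 6 → 7 → 9; its vertices are {1, 6, 7, 9}.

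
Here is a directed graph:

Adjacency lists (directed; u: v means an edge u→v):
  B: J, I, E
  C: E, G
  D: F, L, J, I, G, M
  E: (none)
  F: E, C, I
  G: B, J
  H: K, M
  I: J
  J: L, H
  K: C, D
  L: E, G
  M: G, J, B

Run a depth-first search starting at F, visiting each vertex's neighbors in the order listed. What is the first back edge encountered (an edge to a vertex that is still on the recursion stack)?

L->G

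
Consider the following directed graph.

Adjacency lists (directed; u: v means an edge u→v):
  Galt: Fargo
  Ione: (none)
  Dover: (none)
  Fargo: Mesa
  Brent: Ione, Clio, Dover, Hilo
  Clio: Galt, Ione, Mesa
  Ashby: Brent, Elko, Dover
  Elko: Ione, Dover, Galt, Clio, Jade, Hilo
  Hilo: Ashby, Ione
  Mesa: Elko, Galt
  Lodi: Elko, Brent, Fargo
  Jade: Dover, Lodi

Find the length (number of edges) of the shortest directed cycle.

For each vertex v, BFS finds the shortest path from v back to v.
The shortest such closed walk is Ashby → Elko → Hilo → Ashby, length 3.

3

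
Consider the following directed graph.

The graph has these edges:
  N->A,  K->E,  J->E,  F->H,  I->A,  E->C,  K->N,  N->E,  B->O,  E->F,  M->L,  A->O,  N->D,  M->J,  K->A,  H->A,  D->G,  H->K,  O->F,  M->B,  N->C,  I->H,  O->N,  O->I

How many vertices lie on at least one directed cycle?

A vertex is on a directed cycle iff it belongs to a strongly connected component of size ≥ 2 (or has a self-loop).
The vertices on cycles are {A, E, F, H, I, K, N, O} — 8 in total.

8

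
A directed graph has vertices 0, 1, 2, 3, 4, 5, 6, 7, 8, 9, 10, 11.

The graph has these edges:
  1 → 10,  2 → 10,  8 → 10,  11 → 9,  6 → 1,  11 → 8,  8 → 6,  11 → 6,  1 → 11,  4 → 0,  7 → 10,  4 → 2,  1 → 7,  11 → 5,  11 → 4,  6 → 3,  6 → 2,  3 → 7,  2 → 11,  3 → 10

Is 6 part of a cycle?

Yes

6 is on a cycle iff 6 can reach itself via ≥1 edge.
6 → 2 → 11 → 6 — yes.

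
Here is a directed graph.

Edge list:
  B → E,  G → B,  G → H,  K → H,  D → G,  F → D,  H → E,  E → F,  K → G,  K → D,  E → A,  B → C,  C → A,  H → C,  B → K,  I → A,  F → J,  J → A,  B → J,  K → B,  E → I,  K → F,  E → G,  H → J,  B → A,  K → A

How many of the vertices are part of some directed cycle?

7

A vertex is on a directed cycle iff it belongs to a strongly connected component of size ≥ 2 (or has a self-loop).
The vertices on cycles are {B, D, E, F, G, H, K} — 7 in total.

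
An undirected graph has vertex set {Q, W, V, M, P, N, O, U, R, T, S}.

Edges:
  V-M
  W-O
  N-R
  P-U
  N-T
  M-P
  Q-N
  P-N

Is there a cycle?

DFS, tracking each vertex's parent; an edge to a visited non-parent vertex closes a cycle.
Start from T:
visit T (parent –)
  visit N (parent T)
    N–T: parent, skip
    visit P (parent N)
      visit U (parent P)
        U–P: parent, skip
      visit M (parent P)
        M–P: parent, skip
        visit V (parent M)
          V–M: parent, skip
      P–N: parent, skip
    visit R (parent N)
      R–N: parent, skip
    visit Q (parent N)
      Q–N: parent, skip
visit W (parent –)
  visit O (parent W)
    O–W: parent, skip
visit S (parent –)
No non-parent visited neighbor found — the graph is a forest.

No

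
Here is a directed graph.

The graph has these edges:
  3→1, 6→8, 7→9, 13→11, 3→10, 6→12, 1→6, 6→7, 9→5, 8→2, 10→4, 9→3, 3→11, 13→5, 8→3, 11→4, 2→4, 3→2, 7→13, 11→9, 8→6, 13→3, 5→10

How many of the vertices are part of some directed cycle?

A vertex is on a directed cycle iff it belongs to a strongly connected component of size ≥ 2 (or has a self-loop).
The vertices on cycles are {1, 3, 6, 7, 8, 9, 11, 13} — 8 in total.

8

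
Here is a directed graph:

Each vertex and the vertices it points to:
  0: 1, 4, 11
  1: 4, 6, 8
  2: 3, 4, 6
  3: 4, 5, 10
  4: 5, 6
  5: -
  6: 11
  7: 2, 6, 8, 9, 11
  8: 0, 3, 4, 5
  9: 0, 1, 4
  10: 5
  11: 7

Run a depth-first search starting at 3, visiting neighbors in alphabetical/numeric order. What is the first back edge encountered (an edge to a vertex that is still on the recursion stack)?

2->3

DFS from 3 (visiting neighbors in alphabetical/numeric order); mark gray on enter, black on exit:
3 gray
  4 gray
    5 gray
    5 black
    6 gray
      11 gray
        7 gray
          2 gray
            2→3: 3 is gray → back edge
First back edge: 2 → 3.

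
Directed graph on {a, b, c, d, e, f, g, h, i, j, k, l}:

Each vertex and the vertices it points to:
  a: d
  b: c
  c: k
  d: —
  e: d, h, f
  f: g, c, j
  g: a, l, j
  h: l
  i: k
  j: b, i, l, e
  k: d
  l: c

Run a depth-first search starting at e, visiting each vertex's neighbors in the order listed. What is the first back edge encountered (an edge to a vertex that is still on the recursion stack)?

DFS from e (visiting each vertex's neighbors in the order listed); mark gray on enter, black on exit:
e gray
  d gray
  d black
  h gray
    l gray
      c gray
        k gray
          k→d: d black — skip
        k black
      c black
    l black
  h black
  f gray
    g gray
      a gray
        a→d: d black — skip
      a black
      g→l: l black — skip
      j gray
        b gray
          b→c: c black — skip
        b black
        i gray
          i→k: k black — skip
        i black
        j→l: l black — skip
        j→e: e is gray → back edge
First back edge: j → e.

j→e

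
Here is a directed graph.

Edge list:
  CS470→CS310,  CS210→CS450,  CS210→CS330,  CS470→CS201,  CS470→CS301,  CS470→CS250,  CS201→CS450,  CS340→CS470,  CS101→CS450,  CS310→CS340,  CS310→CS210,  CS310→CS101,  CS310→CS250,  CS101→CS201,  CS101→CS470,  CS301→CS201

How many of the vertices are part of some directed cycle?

4

A vertex is on a directed cycle iff it belongs to a strongly connected component of size ≥ 2 (or has a self-loop).
The vertices on cycles are {CS101, CS310, CS340, CS470} — 4 in total.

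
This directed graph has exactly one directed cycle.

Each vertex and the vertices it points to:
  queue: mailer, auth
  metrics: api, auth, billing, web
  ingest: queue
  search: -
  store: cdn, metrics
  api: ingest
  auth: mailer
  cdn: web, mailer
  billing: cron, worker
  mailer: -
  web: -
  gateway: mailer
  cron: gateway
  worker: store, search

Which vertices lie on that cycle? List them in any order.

DFS with gray/black marking from store:
store gray
  cdn gray
    web gray
    web black
    mailer gray
    mailer black
  cdn black
  metrics gray
    api gray
      ingest gray
        queue gray
          queue→mailer: mailer black — skip
          auth gray
            auth→mailer: mailer black — skip
          auth black
        queue black
      ingest black
    api black
    metrics→auth: auth black — skip
    billing gray
      cron gray
        gateway gray
          gateway→mailer: mailer black — skip
        gateway black
      cron black
      worker gray
        worker→store: store is gray → back edge
Back edge closes the cycle store → metrics → billing → worker → store; its vertices are {store, worker, billing, metrics}.

store, worker, billing, metrics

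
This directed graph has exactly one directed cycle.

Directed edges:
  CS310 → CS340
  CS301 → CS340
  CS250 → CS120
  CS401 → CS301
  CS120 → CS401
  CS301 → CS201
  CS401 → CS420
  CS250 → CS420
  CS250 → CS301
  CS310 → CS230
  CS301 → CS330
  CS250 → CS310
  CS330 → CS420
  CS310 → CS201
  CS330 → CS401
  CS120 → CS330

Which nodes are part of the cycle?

DFS with gray/black marking from CS301:
CS301 gray
  CS340 gray
  CS340 black
  CS201 gray
  CS201 black
  CS330 gray
    CS420 gray
    CS420 black
    CS401 gray
      CS401→CS420: CS420 black — skip
      CS401→CS301: CS301 is gray → back edge
Back edge closes the cycle CS301 → CS330 → CS401 → CS301; its vertices are {CS301, CS330, CS401}.

CS301, CS330, CS401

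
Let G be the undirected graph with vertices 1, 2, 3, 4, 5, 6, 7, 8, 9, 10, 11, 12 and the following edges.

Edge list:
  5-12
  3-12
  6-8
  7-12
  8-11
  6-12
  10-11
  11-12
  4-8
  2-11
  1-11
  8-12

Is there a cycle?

DFS, tracking each vertex's parent; an edge to a visited non-parent vertex closes a cycle.
Start from 5:
visit 5 (parent –)
  visit 12 (parent 5)
    12–5: parent, skip
    visit 3 (parent 12)
      3–12: parent, skip
    visit 7 (parent 12)
      7–12: parent, skip
    visit 6 (parent 12)
      6–12: parent, skip
      visit 8 (parent 6)
        visit 11 (parent 8)
          visit 1 (parent 11)
            1–11: parent, skip
          11–12: 12 visited and ≠ parent → cycle
Cycle: 12 – 6 – 8 – 11 – 12.

Yes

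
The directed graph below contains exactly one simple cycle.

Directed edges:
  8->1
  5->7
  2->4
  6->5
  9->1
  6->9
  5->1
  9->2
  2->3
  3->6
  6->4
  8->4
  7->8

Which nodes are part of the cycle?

2, 3, 6, 9

DFS with gray/black marking from 3:
3 gray
  6 gray
    4 gray
    4 black
    5 gray
      7 gray
        8 gray
          1 gray
          1 black
          8→4: 4 black — skip
        8 black
      7 black
      5→1: 1 black — skip
    5 black
    9 gray
      2 gray
        2→3: 3 is gray → back edge
Back edge closes the cycle 3 → 6 → 9 → 2 → 3; its vertices are {2, 3, 6, 9}.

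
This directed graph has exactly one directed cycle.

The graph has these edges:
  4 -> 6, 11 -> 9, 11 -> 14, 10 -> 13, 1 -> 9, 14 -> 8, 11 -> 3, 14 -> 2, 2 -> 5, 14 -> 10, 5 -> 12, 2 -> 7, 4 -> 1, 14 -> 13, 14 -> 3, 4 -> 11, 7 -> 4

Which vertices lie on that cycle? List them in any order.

DFS with gray/black marking from 4:
4 gray
  11 gray
    9 gray
    9 black
    3 gray
    3 black
    14 gray
      2 gray
        7 gray
          7→4: 4 is gray → back edge
Back edge closes the cycle 4 → 11 → 14 → 2 → 7 → 4; its vertices are {2, 4, 7, 11, 14}.

2, 4, 7, 11, 14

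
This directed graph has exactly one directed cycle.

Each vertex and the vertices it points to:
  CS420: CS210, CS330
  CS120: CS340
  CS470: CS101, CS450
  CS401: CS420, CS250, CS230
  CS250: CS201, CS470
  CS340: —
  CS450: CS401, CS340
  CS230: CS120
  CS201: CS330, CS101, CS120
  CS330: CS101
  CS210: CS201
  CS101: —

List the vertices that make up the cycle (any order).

CS250, CS401, CS450, CS470

DFS with gray/black marking from CS401:
CS401 gray
  CS420 gray
    CS210 gray
      CS201 gray
        CS330 gray
          CS101 gray
          CS101 black
        CS330 black
        CS201→CS101: CS101 black — skip
        CS120 gray
          CS340 gray
          CS340 black
        CS120 black
      CS201 black
    CS210 black
    CS420→CS330: CS330 black — skip
  CS420 black
  CS250 gray
    CS250→CS201: CS201 black — skip
    CS470 gray
      CS470→CS101: CS101 black — skip
      CS450 gray
        CS450→CS401: CS401 is gray → back edge
Back edge closes the cycle CS401 → CS250 → CS470 → CS450 → CS401; its vertices are {CS250, CS401, CS450, CS470}.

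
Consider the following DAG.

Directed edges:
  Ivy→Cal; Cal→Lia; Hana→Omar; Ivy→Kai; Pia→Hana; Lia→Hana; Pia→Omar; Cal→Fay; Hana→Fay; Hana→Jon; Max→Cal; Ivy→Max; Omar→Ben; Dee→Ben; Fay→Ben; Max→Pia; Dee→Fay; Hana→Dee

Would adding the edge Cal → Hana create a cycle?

Adding Cal→Hana creates a cycle iff Hana can already reach Cal.
Explore from Hana: no path reaches Cal. The graph stays acyclic.

No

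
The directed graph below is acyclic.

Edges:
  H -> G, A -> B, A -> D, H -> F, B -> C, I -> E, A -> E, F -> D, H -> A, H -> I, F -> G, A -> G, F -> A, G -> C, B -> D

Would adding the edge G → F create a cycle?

Yes

Adding G→F creates a cycle iff F can already reach G.
Path from F: F → G.
So F → … → G → F is a cycle.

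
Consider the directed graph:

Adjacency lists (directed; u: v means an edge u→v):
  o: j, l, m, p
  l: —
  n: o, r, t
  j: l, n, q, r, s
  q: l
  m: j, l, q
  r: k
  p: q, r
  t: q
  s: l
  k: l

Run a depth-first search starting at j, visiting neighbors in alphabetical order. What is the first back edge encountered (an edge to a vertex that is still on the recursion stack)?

o->j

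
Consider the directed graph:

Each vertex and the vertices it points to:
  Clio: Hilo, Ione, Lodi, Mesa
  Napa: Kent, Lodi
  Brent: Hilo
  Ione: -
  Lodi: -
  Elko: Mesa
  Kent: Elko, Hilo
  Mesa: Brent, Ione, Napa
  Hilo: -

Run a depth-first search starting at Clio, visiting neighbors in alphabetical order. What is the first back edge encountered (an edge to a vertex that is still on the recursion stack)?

DFS from Clio (visiting neighbors in alphabetical order); mark gray on enter, black on exit:
Clio gray
  Hilo gray
  Hilo black
  Ione gray
  Ione black
  Lodi gray
  Lodi black
  Mesa gray
    Brent gray
      Brent→Hilo: Hilo black — skip
    Brent black
    Mesa→Ione: Ione black — skip
    Napa gray
      Kent gray
        Elko gray
          Elko→Mesa: Mesa is gray → back edge
First back edge: Elko → Mesa.

Elko→Mesa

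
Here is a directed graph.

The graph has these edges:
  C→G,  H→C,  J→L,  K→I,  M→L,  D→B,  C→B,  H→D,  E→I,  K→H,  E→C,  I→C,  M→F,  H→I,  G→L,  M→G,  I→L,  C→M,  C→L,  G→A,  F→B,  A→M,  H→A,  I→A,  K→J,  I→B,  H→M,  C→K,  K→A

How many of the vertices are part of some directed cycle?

7

A vertex is on a directed cycle iff it belongs to a strongly connected component of size ≥ 2 (or has a self-loop).
The vertices on cycles are {A, C, G, H, I, K, M} — 7 in total.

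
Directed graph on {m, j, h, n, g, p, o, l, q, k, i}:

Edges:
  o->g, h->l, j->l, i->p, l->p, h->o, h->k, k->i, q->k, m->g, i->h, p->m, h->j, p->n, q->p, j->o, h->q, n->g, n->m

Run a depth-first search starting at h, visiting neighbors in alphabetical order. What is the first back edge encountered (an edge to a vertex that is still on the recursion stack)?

i->h

DFS from h (visiting neighbors in alphabetical order); mark gray on enter, black on exit:
h gray
  j gray
    l gray
      p gray
        m gray
          g gray
          g black
        m black
        n gray
          n→g: g black — skip
          n→m: m black — skip
        n black
      p black
    l black
    o gray
      o→g: g black — skip
    o black
  j black
  k gray
    i gray
      i→h: h is gray → back edge
First back edge: i → h.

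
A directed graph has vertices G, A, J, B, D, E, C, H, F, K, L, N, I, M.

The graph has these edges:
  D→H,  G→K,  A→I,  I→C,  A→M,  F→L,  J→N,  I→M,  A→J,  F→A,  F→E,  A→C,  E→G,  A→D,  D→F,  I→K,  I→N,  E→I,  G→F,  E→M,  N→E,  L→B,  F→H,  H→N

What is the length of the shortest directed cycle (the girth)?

3

For each vertex v, BFS finds the shortest path from v back to v.
The shortest such closed walk is F → E → G → F, length 3.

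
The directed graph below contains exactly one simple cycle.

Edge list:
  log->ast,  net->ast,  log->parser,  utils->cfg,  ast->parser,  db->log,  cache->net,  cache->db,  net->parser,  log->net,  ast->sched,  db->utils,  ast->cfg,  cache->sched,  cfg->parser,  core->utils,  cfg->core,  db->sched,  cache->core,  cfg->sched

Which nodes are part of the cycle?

cfg, core, utils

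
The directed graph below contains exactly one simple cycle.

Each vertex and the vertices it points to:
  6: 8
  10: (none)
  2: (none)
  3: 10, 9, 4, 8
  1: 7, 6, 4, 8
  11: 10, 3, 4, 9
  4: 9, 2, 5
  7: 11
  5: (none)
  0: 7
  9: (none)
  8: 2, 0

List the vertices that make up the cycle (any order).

0, 3, 7, 8, 11

DFS with gray/black marking from 7:
7 gray
  11 gray
    10 gray
    10 black
    3 gray
      3→10: 10 black — skip
      9 gray
      9 black
      4 gray
        4→9: 9 black — skip
        2 gray
        2 black
        5 gray
        5 black
      4 black
      8 gray
        8→2: 2 black — skip
        0 gray
          0→7: 7 is gray → back edge
Back edge closes the cycle 7 → 11 → 3 → 8 → 0 → 7; its vertices are {0, 3, 7, 8, 11}.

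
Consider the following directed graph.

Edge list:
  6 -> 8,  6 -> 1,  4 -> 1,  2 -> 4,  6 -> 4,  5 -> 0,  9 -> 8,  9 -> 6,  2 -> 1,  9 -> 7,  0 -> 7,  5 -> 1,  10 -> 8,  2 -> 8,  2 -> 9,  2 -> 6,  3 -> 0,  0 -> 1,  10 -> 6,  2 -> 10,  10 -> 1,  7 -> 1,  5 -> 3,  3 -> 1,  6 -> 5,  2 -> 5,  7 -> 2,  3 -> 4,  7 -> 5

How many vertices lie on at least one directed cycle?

A vertex is on a directed cycle iff it belongs to a strongly connected component of size ≥ 2 (or has a self-loop).
The vertices on cycles are {0, 2, 3, 5, 6, 7, 9, 10} — 8 in total.

8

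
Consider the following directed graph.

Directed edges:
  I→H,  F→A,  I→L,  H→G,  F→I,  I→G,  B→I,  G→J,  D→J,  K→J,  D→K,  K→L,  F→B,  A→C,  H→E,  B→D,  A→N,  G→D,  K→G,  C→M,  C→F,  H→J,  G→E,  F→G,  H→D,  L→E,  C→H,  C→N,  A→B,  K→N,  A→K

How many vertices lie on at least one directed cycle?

6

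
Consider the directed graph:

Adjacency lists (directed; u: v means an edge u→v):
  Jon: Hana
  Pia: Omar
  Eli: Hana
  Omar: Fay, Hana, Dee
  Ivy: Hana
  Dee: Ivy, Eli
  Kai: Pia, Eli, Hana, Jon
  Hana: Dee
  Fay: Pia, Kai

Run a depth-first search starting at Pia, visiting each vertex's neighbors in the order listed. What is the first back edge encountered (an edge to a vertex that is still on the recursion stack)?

Fay->Pia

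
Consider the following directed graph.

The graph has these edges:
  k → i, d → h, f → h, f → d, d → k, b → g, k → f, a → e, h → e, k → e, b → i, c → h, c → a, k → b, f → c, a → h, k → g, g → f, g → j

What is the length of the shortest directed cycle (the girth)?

3

For each vertex v, BFS finds the shortest path from v back to v.
The shortest such closed walk is k → f → d → k, length 3.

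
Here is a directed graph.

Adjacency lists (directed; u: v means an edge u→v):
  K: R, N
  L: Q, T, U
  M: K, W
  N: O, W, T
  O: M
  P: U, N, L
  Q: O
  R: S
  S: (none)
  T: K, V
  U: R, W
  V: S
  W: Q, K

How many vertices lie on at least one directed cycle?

A vertex is on a directed cycle iff it belongs to a strongly connected component of size ≥ 2 (or has a self-loop).
The vertices on cycles are {K, M, N, O, Q, T, W} — 7 in total.

7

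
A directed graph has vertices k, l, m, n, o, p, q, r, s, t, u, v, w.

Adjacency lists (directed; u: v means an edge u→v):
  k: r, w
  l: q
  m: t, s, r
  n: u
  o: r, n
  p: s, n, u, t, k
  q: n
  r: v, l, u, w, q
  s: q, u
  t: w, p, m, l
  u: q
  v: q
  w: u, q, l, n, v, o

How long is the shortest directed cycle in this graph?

For each vertex v, BFS finds the shortest path from v back to v.
The shortest such closed walk is t → m → t, length 2.

2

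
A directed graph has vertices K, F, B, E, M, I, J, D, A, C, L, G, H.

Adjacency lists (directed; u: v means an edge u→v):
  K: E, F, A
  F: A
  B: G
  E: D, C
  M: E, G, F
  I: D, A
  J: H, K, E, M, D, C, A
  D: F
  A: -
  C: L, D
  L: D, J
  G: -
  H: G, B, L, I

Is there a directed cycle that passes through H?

H is on a cycle iff H can reach itself via ≥1 edge.
H → L → J → H — yes.

Yes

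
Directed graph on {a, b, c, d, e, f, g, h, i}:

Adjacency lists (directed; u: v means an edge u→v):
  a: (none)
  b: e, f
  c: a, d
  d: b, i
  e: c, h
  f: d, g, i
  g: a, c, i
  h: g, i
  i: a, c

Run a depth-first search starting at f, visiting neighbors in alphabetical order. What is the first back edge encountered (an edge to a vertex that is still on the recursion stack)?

c→d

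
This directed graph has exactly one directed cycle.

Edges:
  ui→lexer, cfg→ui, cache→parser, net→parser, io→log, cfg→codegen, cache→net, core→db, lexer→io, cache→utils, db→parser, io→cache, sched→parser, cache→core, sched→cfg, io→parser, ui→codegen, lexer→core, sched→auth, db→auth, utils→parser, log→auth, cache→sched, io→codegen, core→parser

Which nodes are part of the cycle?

DFS with gray/black marking from lexer:
lexer gray
  io gray
    log gray
      auth gray
      auth black
    log black
    cache gray
      net gray
        parser gray
        parser black
      net black
      utils gray
        utils→parser: parser black — skip
      utils black
      sched gray
        sched→parser: parser black — skip
        sched→auth: auth black — skip
        cfg gray
          codegen gray
          codegen black
          ui gray
            ui→lexer: lexer is gray → back edge
Back edge closes the cycle lexer → io → cache → sched → cfg → ui → lexer; its vertices are {io, ui, cfg, cache, lexer, sched}.

io, ui, cfg, cache, lexer, sched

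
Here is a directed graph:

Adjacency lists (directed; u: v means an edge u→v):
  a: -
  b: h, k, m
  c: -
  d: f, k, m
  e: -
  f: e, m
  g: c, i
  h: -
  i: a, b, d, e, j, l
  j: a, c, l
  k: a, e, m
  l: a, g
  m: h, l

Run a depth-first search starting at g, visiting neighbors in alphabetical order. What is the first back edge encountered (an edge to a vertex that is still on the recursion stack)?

l->g

DFS from g (visiting neighbors in alphabetical order); mark gray on enter, black on exit:
g gray
  c gray
  c black
  i gray
    a gray
    a black
    b gray
      h gray
      h black
      k gray
        k→a: a black — skip
        e gray
        e black
        m gray
          m→h: h black — skip
          l gray
            l→a: a black — skip
            l→g: g is gray → back edge
First back edge: l → g.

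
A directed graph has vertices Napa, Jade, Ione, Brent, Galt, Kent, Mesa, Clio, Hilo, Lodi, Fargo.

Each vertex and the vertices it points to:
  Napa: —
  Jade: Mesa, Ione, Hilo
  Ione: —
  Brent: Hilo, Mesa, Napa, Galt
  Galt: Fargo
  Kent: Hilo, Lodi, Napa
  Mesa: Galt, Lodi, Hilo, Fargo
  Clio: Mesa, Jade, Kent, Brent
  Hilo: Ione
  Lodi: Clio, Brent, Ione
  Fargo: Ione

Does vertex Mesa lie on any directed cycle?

Yes

Mesa is on a cycle iff Mesa can reach itself via ≥1 edge.
Mesa → Lodi → Clio → Mesa — yes.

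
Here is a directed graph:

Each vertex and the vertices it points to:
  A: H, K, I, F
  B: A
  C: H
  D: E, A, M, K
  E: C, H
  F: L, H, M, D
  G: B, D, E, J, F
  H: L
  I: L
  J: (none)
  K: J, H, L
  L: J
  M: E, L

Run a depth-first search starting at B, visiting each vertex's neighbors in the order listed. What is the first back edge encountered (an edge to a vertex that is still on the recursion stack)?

D→A

DFS from B (visiting each vertex's neighbors in the order listed); mark gray on enter, black on exit:
B gray
  A gray
    H gray
      L gray
        J gray
        J black
      L black
    H black
    K gray
      K→J: J black — skip
      K→H: H black — skip
      K→L: L black — skip
    K black
    I gray
      I→L: L black — skip
    I black
    F gray
      F→L: L black — skip
      F→H: H black — skip
      M gray
        E gray
          C gray
            C→H: H black — skip
          C black
          E→H: H black — skip
        E black
        M→L: L black — skip
      M black
      D gray
        D→E: E black — skip
        D→A: A is gray → back edge
First back edge: D → A.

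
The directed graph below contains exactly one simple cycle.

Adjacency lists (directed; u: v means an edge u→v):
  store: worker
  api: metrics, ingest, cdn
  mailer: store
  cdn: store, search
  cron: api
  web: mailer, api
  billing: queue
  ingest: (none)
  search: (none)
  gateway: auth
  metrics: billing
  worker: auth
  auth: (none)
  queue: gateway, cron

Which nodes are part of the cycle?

api, cron, queue, billing, metrics

DFS with gray/black marking from api:
api gray
  metrics gray
    billing gray
      queue gray
        gateway gray
          auth gray
          auth black
        gateway black
        cron gray
          cron→api: api is gray → back edge
Back edge closes the cycle api → metrics → billing → queue → cron → api; its vertices are {api, cron, queue, billing, metrics}.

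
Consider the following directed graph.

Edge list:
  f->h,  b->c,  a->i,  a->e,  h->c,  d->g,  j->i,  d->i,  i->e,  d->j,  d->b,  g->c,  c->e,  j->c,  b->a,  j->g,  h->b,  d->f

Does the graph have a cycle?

DFS with white/gray/black marking, starting from f:
f gray
  h gray
    b gray
      c gray
        e gray
        e black
      c black
      a gray
        a→e: e black — skip
        i gray
          i→e: e black — skip
        i black
      a black
    b black
    h→c: c black — skip
  h black
f black
d gray
  d→i: i black — skip
  d→b: b black — skip
  j gray
    j→c: c black — skip
    g gray
      g→c: c black — skip
    g black
    j→i: i black — skip
  j black
  d→f: f black — skip
  d→g: g black — skip
d black
Every edge goes to a white or black vertex — no back edge, so the graph is acyclic.

No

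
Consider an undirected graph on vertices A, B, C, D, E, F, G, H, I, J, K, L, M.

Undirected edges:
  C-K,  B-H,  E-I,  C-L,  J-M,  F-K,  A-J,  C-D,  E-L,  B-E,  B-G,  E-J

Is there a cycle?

DFS, tracking each vertex's parent; an edge to a visited non-parent vertex closes a cycle.
Start from A:
visit A (parent –)
  visit J (parent A)
    visit M (parent J)
      M–J: parent, skip
    visit E (parent J)
      E–J: parent, skip
      visit L (parent E)
        L–E: parent, skip
        visit C (parent L)
          visit K (parent C)
            visit F (parent K)
              F–K: parent, skip
            K–C: parent, skip
          C–L: parent, skip
          visit D (parent C)
            D–C: parent, skip
      visit B (parent E)
        B–E: parent, skip
        visit H (parent B)
          H–B: parent, skip
        visit G (parent B)
          G–B: parent, skip
      visit I (parent E)
        I–E: parent, skip
    J–A: parent, skip
No non-parent visited neighbor found — the graph is a forest.

No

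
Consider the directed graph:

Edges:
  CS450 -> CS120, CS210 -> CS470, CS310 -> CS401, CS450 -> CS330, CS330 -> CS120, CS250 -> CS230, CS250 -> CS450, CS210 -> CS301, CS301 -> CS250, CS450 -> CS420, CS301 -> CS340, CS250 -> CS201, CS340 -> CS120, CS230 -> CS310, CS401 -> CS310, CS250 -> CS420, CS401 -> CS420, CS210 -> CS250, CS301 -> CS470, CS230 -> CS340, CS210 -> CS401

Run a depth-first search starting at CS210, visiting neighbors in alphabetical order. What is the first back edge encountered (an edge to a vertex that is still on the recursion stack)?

CS401->CS310

DFS from CS210 (visiting neighbors in alphabetical order); mark gray on enter, black on exit:
CS210 gray
  CS250 gray
    CS201 gray
    CS201 black
    CS230 gray
      CS310 gray
        CS401 gray
          CS401→CS310: CS310 is gray → back edge
First back edge: CS401 → CS310.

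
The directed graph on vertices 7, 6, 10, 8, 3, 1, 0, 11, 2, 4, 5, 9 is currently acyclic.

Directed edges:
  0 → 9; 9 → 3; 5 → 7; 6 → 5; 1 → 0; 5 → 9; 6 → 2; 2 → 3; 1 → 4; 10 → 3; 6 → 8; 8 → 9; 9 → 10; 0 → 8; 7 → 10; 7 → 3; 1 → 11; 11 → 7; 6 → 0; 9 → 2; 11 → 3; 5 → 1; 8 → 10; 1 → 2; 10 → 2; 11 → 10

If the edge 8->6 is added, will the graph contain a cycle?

Yes

Adding 8→6 creates a cycle iff 6 can already reach 8.
Path from 6: 6 → 8.
So 6 → … → 8 → 6 is a cycle.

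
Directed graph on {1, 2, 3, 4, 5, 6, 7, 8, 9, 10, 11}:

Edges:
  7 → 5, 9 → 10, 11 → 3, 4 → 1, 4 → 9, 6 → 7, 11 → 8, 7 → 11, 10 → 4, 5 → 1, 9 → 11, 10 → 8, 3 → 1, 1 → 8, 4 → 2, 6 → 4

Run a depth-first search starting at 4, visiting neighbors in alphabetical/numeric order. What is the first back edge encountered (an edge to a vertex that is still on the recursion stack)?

DFS from 4 (visiting neighbors in alphabetical/numeric order); mark gray on enter, black on exit:
4 gray
  1 gray
    8 gray
    8 black
  1 black
  2 gray
  2 black
  9 gray
    10 gray
      10→4: 4 is gray → back edge
First back edge: 10 → 4.

10→4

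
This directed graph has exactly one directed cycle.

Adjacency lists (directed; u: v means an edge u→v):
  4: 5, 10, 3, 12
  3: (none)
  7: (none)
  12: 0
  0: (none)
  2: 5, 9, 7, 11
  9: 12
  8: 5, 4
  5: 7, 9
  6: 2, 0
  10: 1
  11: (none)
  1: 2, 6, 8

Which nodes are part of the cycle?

DFS with gray/black marking from 1:
1 gray
  2 gray
    5 gray
      7 gray
      7 black
      9 gray
        12 gray
          0 gray
          0 black
        12 black
      9 black
    5 black
    2→9: 9 black — skip
    2→7: 7 black — skip
    11 gray
    11 black
  2 black
  6 gray
    6→2: 2 black — skip
    6→0: 0 black — skip
  6 black
  8 gray
    8→5: 5 black — skip
    4 gray
      4→5: 5 black — skip
      10 gray
        10→1: 1 is gray → back edge
Back edge closes the cycle 1 → 8 → 4 → 10 → 1; its vertices are {1, 4, 8, 10}.

1, 4, 8, 10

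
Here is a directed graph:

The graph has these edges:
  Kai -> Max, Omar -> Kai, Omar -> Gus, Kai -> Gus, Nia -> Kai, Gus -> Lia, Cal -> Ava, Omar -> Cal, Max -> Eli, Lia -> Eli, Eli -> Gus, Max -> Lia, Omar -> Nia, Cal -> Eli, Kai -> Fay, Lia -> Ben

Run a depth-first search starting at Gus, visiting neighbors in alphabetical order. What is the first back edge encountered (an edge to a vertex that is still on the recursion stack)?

DFS from Gus (visiting neighbors in alphabetical order); mark gray on enter, black on exit:
Gus gray
  Lia gray
    Ben gray
    Ben black
    Eli gray
      Eli→Gus: Gus is gray → back edge
First back edge: Eli → Gus.

Eli->Gus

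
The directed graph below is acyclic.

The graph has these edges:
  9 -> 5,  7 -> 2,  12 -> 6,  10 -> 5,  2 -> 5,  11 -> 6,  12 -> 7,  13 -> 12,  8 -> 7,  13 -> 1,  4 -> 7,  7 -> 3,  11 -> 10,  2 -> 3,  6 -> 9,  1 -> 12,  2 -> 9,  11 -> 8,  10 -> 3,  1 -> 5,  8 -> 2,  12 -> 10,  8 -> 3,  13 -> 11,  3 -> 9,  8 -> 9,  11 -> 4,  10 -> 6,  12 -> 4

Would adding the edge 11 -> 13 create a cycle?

Adding 11→13 creates a cycle iff 13 can already reach 11.
Path from 13: 13 → 11.
So 13 → … → 11 → 13 is a cycle.

Yes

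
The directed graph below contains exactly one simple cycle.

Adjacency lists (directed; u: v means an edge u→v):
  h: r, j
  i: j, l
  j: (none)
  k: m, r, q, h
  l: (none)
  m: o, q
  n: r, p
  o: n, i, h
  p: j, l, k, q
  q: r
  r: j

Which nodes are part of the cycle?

DFS with gray/black marking from m:
m gray
  o gray
    n gray
      r gray
        j gray
        j black
      r black
      p gray
        p→j: j black — skip
        l gray
        l black
        k gray
          k→m: m is gray → back edge
Back edge closes the cycle m → o → n → p → k → m; its vertices are {k, m, n, o, p}.

k, m, n, o, p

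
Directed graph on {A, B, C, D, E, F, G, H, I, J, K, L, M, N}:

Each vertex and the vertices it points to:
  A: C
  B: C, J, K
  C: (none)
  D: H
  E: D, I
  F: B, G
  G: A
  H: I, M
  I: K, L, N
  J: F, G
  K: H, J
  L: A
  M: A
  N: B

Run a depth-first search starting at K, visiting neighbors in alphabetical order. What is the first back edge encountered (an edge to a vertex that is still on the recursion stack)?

DFS from K (visiting neighbors in alphabetical order); mark gray on enter, black on exit:
K gray
  H gray
    I gray
      I→K: K is gray → back edge
First back edge: I → K.

I→K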